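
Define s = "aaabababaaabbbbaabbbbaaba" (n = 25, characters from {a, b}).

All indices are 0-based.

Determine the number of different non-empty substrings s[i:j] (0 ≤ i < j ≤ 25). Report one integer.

sorted suffixes:
  #0 SA[0]=24  'a'
  #1 SA[1]=0  'aaabababaaabbbbaabbbbaaba'
  #2 SA[2]=8  'aaabbbbaabbbbaaba'
  #3 SA[3]=21  'aaba'
  #4 SA[4]=1  'aabababaaabbbbaabbbbaaba'
  #5 SA[5]=15  'aabbbbaaba'
  #6 SA[6]=9  'aabbbbaabbbbaaba'
  #7 SA[7]=22  'aba'
  #8 SA[8]=6  'abaaabbbbaabbbbaaba'
  #9 SA[9]=4  'ababaaabbbbaabbbbaaba'
  #10 SA[10]=2  'abababaaabbbbaabbbbaaba'
  #11 SA[11]=16  'abbbbaaba'
  #12 SA[12]=10  'abbbbaabbbbaaba'
  #13 SA[13]=23  'ba'
  #14 SA[14]=7  'baaabbbbaabbbbaaba'
  #15 SA[15]=20  'baaba'
  #16 SA[16]=14  'baabbbbaaba'
  #17 SA[17]=5  'babaaabbbbaabbbbaaba'
  #18 SA[18]=3  'bababaaabbbbaabbbbaaba'
  #19 SA[19]=19  'bbaaba'
  #20 SA[20]=13  'bbaabbbbaaba'
  #21 SA[21]=18  'bbbaaba'
  #22 SA[22]=12  'bbbaabbbbaaba'
  #23 SA[23]=17  'bbbbaaba'
  #24 SA[24]=11  'bbbbaabbbbaaba'

SA = [24, 0, 8, 21, 1, 15, 9, 22, 6, 4, 2, 16, 10, 23, 7, 20, 14, 5, 3, 19, 13, 18, 12, 17, 11]
rank  pair      lcp
   1  s[24:],s[0:]  1  'a'
   2  s[0:],s[8:]  4  'aaab'
   3  s[8:],s[21:]  2  'aa'
   4  s[21:],s[1:]  4  'aaba'
   5  s[1:],s[15:]  3  'aab'
   6  s[15:],s[9:]  9  'aabbbbaab'
   7  s[9:],s[22:]  1  'a'
   8  s[22:],s[6:]  3  'aba'
   9  s[6:],s[4:]  3  'aba'
  10  s[4:],s[2:]  5  'ababa'
  11  s[2:],s[16:]  2  'ab'
  12  s[16:],s[10:]  8  'abbbbaab'
  13  s[10:],s[23:]  0  ''
  14  s[23:],s[7:]  2  'ba'
  15  s[7:],s[20:]  3  'baa'
  16  s[20:],s[14:]  4  'baab'
  17  s[14:],s[5:]  2  'ba'
  18  s[5:],s[3:]  4  'baba'
  19  s[3:],s[19:]  1  'b'
  20  s[19:],s[13:]  5  'bbaab'
  21  s[13:],s[18:]  2  'bb'
  22  s[18:],s[12:]  6  'bbbaab'
  23  s[12:],s[17:]  3  'bbb'
  24  s[17:],s[11:]  7  'bbbbaab'

n(n+1)/2 = 25·26/2 = 325
Σ LCP = 0 + 1 + 4 + 2 + 4 + 3 + 9 + 1 + 3 + 3 + 5 + 2 + 8 + 0 + 2 + 3 + 4 + 2 + 4 + 1 + 5 + 2 + 6 + 3 + 7 = 84
distinct = 325 − 84 = 241

241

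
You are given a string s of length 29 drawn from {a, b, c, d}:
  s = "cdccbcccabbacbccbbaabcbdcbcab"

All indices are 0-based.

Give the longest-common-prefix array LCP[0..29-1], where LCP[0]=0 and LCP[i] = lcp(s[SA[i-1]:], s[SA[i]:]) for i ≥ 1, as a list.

sorted suffixes:
  #0 SA[0]=18  'aabcbdcbcab'
  #1 SA[1]=27  'ab'
  #2 SA[2]=8  'abbacbccbbaabcbdcbcab'
  #3 SA[3]=19  'abcbdcbcab'
  #4 SA[4]=11  'acbccbbaabcbdcbcab'
  #5 SA[5]=28  'b'
  #6 SA[6]=17  'baabcbdcbcab'
  #7 SA[7]=10  'bacbccbbaabcbdcbcab'
  #8 SA[8]=16  'bbaabcbdcbcab'
  #9 SA[9]=9  'bbacbccbbaabcbdcbcab'
  #10 SA[10]=25  'bcab'
  #11 SA[11]=20  'bcbdcbcab'
  #12 SA[12]=13  'bccbbaabcbdcbcab'
  #13 SA[13]=4  'bcccabbacbccbbaabcbdcbcab'
  #14 SA[14]=22  'bdcbcab'
  #15 SA[15]=26  'cab'
  #16 SA[16]=7  'cabbacbccbbaabcbdcbcab'
  #17 SA[17]=15  'cbbaabcbdcbcab'
  #18 SA[18]=24  'cbcab'
  #19 SA[19]=12  'cbccbbaabcbdcbcab'
  #20 SA[20]=3  'cbcccabbacbccbbaabcbdcbcab'
  #21 SA[21]=21  'cbdcbcab'
  #22 SA[22]=6  'ccabbacbccbbaabcbdcbcab'
  #23 SA[23]=14  'ccbbaabcbdcbcab'
  #24 SA[24]=2  'ccbcccabbacbccbbaabcbdcbcab'
  #25 SA[25]=5  'cccabbacbccbbaabcbdcbcab'
  #26 SA[26]=0  'cdccbcccabbacbccbbaabcbdcbcab'
  #27 SA[27]=23  'dcbcab'
  #28 SA[28]=1  'dccbcccabbacbccbbaabcbdcbcab'

SA = [18, 27, 8, 19, 11, 28, 17, 10, 16, 9, 25, 20, 13, 4, 22, 26, 7, 15, 24, 12, 3, 21, 6, 14, 2, 5, 0, 23, 1]
i: (SA[i-1],SA[i]) lcp shared
  1: (18,27) 1 'a'
  2: (27,8) 2 'ab'
  3: (8,19) 2 'ab'
  4: (19,11) 1 'a'
  5: (11,28) 0 ''
  6: (28,17) 1 'b'
  7: (17,10) 2 'ba'
  8: (10,16) 1 'b'
  9: (16,9) 3 'bba'
  10: (9,25) 1 'b'
  11: (25,20) 2 'bc'
  12: (20,13) 2 'bc'
  13: (13,4) 3 'bcc'
  14: (4,22) 1 'b'
  15: (22,26) 0 ''
  16: (26,7) 3 'cab'
  17: (7,15) 1 'c'
  18: (15,24) 2 'cb'
  19: (24,12) 3 'cbc'
  20: (12,3) 4 'cbcc'
  21: (3,21) 2 'cb'
  22: (21,6) 1 'c'
  23: (6,14) 2 'cc'
  24: (14,2) 3 'ccb'
  25: (2,5) 2 'cc'
  26: (5,0) 1 'c'
  27: (0,23) 0 ''
  28: (23,1) 2 'dc'

[0, 1, 2, 2, 1, 0, 1, 2, 1, 3, 1, 2, 2, 3, 1, 0, 3, 1, 2, 3, 4, 2, 1, 2, 3, 2, 1, 0, 2]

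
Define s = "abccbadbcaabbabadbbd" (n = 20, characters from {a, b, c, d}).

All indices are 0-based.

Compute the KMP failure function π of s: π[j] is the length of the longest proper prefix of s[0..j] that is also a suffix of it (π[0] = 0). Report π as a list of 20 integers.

π[0] = 0
j=1 s[j]='b': π[1]=0 (border '')
j=2 s[j]='c': π[2]=0 (border '')
j=3 s[j]='c': π[3]=0 (border '')
j=4 s[j]='b': π[4]=0 (border '')
j=5 s[j]='a': π[5]=1 (border 'a')
j=6 s[j]='d': k: 1→0; π[6]=0 (border '')
j=7 s[j]='b': π[7]=0 (border '')
j=8 s[j]='c': π[8]=0 (border '')
j=9 s[j]='a': π[9]=1 (border 'a')
j=10 s[j]='a': k: 1→0; π[10]=1 (border 'a')
j=11 s[j]='b': π[11]=2 (border 'ab')
j=12 s[j]='b': k: 2→0; π[12]=0 (border '')
j=13 s[j]='a': π[13]=1 (border 'a')
j=14 s[j]='b': π[14]=2 (border 'ab')
j=15 s[j]='a': k: 2→0; π[15]=1 (border 'a')
j=16 s[j]='d': k: 1→0; π[16]=0 (border '')
j=17 s[j]='b': π[17]=0 (border '')
j=18 s[j]='b': π[18]=0 (border '')
j=19 s[j]='d': π[19]=0 (border '')

[0, 0, 0, 0, 0, 1, 0, 0, 0, 1, 1, 2, 0, 1, 2, 1, 0, 0, 0, 0]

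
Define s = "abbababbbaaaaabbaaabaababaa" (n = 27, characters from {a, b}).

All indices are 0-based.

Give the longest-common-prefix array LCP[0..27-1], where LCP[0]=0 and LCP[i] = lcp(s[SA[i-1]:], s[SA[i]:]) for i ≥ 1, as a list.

rank | idx | suffix
   0 |  26 | a
   1 |  25 | aa
   2 |   9 | aaaaabbaaabaababaa
   3 |  10 | aaaabbaaabaababaa
   4 |  16 | aaabaababaa
   5 |  11 | aaabbaaabaababaa
   6 |  17 | aabaababaa
   7 |  20 | aababaa
   8 |  12 | aabbaaabaababaa
   9 |  23 | abaa
  10 |  18 | abaababaa
  11 |  21 | ababaa
  12 |   3 | ababbbaaaaabbaaabaababaa
  13 |  13 | abbaaabaababaa
  14 |   0 | abbababbbaaaaabbaaabaababaa
  15 |   5 | abbbaaaaabbaaabaababaa
  16 |  24 | baa
  17 |   8 | baaaaabbaaabaababaa
  18 |  15 | baaabaababaa
  19 |  19 | baababaa
  20 |  22 | babaa
  21 |   2 | bababbbaaaaabbaaabaababaa
  22 |   4 | babbbaaaaabbaaabaababaa
  23 |   7 | bbaaaaabbaaabaababaa
  24 |  14 | bbaaabaababaa
  25 |   1 | bbababbbaaaaabbaaabaababaa
  26 |   6 | bbbaaaaabbaaabaababaa

SA = [26, 25, 9, 10, 16, 11, 17, 20, 12, 23, 18, 21, 3, 13, 0, 5, 24, 8, 15, 19, 22, 2, 4, 7, 14, 1, 6]
i: (SA[i-1],SA[i]) lcp shared
  1: (26,25) 1 'a'
  2: (25,9) 2 'aa'
  3: (9,10) 4 'aaaa'
  4: (10,16) 3 'aaa'
  5: (16,11) 4 'aaab'
  6: (11,17) 2 'aa'
  7: (17,20) 4 'aaba'
  8: (20,12) 3 'aab'
  9: (12,23) 1 'a'
  10: (23,18) 4 'abaa'
  11: (18,21) 3 'aba'
  12: (21,3) 4 'abab'
  13: (3,13) 2 'ab'
  14: (13,0) 4 'abba'
  15: (0,5) 3 'abb'
  16: (5,24) 0 ''
  17: (24,8) 3 'baa'
  18: (8,15) 4 'baaa'
  19: (15,19) 3 'baa'
  20: (19,22) 2 'ba'
  21: (22,2) 4 'baba'
  22: (2,4) 3 'bab'
  23: (4,7) 1 'b'
  24: (7,14) 5 'bbaaa'
  25: (14,1) 3 'bba'
  26: (1,6) 2 'bb'

[0, 1, 2, 4, 3, 4, 2, 4, 3, 1, 4, 3, 4, 2, 4, 3, 0, 3, 4, 3, 2, 4, 3, 1, 5, 3, 2]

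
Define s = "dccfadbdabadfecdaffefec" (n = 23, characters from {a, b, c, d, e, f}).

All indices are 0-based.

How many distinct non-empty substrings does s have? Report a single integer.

rank→(start, suffix):
  0 → (8, 'abadfecdaffefec')
  1 → (4, 'adbdabadfecdaffefec')
  2 → (10, 'adfecdaffefec')
  3 → (16, 'affefec')
  4 → (9, 'badfecdaffefec')
  5 → (6, 'bdabadfecdaffefec')
  6 → (22, 'c')
  7 → (1, 'ccfadbdabadfecdaffefec')
  8 → (14, 'cdaffefec')
  9 → (2, 'cfadbdabadfecdaffefec')
  10 → (7, 'dabadfecdaffefec')
  11 → (15, 'daffefec')
  12 → (5, 'dbdabadfecdaffefec')
  13 → (0, 'dccfadbdabadfecdaffefec')
  14 → (11, 'dfecdaffefec')
  15 → (21, 'ec')
  16 → (13, 'ecdaffefec')
  17 → (19, 'efec')
  18 → (3, 'fadbdabadfecdaffefec')
  19 → (20, 'fec')
  20 → (12, 'fecdaffefec')
  21 → (18, 'fefec')
  22 → (17, 'ffefec')

SA = [8, 4, 10, 16, 9, 6, 22, 1, 14, 2, 7, 15, 5, 0, 11, 21, 13, 19, 3, 20, 12, 18, 17]
i: (SA[i-1],SA[i]) lcp shared
  1: (8,4) 1 'a'
  2: (4,10) 2 'ad'
  3: (10,16) 1 'a'
  4: (16,9) 0 ''
  5: (9,6) 1 'b'
  6: (6,22) 0 ''
  7: (22,1) 1 'c'
  8: (1,14) 1 'c'
  9: (14,2) 1 'c'
  10: (2,7) 0 ''
  11: (7,15) 2 'da'
  12: (15,5) 1 'd'
  13: (5,0) 1 'd'
  14: (0,11) 1 'd'
  15: (11,21) 0 ''
  16: (21,13) 2 'ec'
  17: (13,19) 1 'e'
  18: (19,3) 0 ''
  19: (3,20) 1 'f'
  20: (20,12) 3 'fec'
  21: (12,18) 2 'fe'
  22: (18,17) 1 'f'

n(n+1)/2 = 23·24/2 = 276
Σ LCP = 0 + 1 + 2 + 1 + 0 + 1 + 0 + 1 + 1 + 1 + 0 + 2 + 1 + 1 + 1 + 0 + 2 + 1 + 0 + 1 + 3 + 2 + 1 = 23
distinct = 276 − 23 = 253

253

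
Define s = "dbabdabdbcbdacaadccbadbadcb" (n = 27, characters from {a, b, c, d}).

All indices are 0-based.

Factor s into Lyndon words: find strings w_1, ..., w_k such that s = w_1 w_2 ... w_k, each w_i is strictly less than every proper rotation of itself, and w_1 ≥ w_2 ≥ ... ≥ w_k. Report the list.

emit factor 1: 'd' (i=0, period=1)
emit factor 2: 'b' (i=1, period=1)
emit factor 3: 'abdabdbcbdac' (i=2, period=12)
emit factor 4: 'aadccbadbadcb' (i=14, period=13)

["d", "b", "abdabdbcbdac", "aadccbadbadcb"]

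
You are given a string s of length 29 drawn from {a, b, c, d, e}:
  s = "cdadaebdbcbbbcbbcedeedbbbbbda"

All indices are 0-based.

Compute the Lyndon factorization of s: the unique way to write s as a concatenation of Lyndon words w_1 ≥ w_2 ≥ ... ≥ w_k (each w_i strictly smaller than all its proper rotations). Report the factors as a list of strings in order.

["cd", "adaebdbcbbbcbbcedeedbbbbbd", "a"]

emit factor 1: 'cd' (i=0, period=2)
emit factor 2: 'adaebdbcbbbcbbcedeedbbbbbd' (i=2, period=26)
emit factor 3: 'a' (i=28, period=1)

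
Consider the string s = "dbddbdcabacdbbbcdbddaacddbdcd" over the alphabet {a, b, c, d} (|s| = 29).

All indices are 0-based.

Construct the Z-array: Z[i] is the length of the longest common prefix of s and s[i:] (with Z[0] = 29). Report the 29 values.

Z[0]=29
i=1: fresh scan; Z[1]=0
i=2: fresh scan; Z[2]=1 grow→box=[2,3)
i=3: fresh scan; Z[3]=3 grow→box=[3,6)
i=4: min(r-i=2, Z[1]=0)=0; Z[4]=0
i=5: min(r-i=1, Z[2]=1)=1; Z[5]=1
i=6: fresh scan; Z[6]=0
i=7: fresh scan; Z[7]=0
i=8: fresh scan; Z[8]=0
i=9: fresh scan; Z[9]=0
i=10: fresh scan; Z[10]=0
i=11: fresh scan; Z[11]=2 grow→box=[11,13)
i=12: min(r-i=1, Z[1]=0)=0; Z[12]=0
i=13: fresh scan; Z[13]=0
i=14: fresh scan; Z[14]=0
i=15: fresh scan; Z[15]=0
i=16: fresh scan; Z[16]=4 grow→box=[16,20)
i=17: min(r-i=3, Z[1]=0)=0; Z[17]=0
i=18: min(r-i=2, Z[2]=1)=1; Z[18]=1
i=19: min(r-i=1, Z[3]=3)=1; Z[19]=1
i=20: fresh scan; Z[20]=0
i=21: fresh scan; Z[21]=0
i=22: fresh scan; Z[22]=0
i=23: fresh scan; Z[23]=1 grow→box=[23,24)
i=24: fresh scan; Z[24]=3 grow→box=[24,27)
i=25: min(r-i=2, Z[1]=0)=0; Z[25]=0
i=26: min(r-i=1, Z[2]=1)=1; Z[26]=1
i=27: fresh scan; Z[27]=0
i=28: fresh scan; Z[28]=1 grow→box=[28,29)

[29, 0, 1, 3, 0, 1, 0, 0, 0, 0, 0, 2, 0, 0, 0, 0, 4, 0, 1, 1, 0, 0, 0, 1, 3, 0, 1, 0, 1]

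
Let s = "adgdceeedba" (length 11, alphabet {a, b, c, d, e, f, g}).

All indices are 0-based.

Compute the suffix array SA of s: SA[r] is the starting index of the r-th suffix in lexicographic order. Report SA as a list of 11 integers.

rank | idx | suffix
   0 |  10 | a
   1 |   0 | adgdceeedba
   2 |   9 | ba
   3 |   4 | ceeedba
   4 |   8 | dba
   5 |   3 | dceeedba
   6 |   1 | dgdceeedba
   7 |   7 | edba
   8 |   6 | eedba
   9 |   5 | eeedba
  10 |   2 | gdceeedba

[10, 0, 9, 4, 8, 3, 1, 7, 6, 5, 2]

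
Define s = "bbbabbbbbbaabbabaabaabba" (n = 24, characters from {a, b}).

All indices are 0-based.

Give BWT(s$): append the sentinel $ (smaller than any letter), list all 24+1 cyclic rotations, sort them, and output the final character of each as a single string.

abbbbbaaabbaabbbababb$bba

rank  rotation                   last
    0  $bbbabbbbbbaabbabaabaabba  a
    1  a$bbbabbbbbbaabbabaabaabb  b
    2  aabaabba$bbbabbbbbbaabbab  b
    3  aabba$bbbabbbbbbaabbabaab  b
    4  aabbabaabaabba$bbbabbbbbb  b
    5  abaabaabba$bbbabbbbbbaabb  b
    6  abaabba$bbbabbbbbbaabbaba  a
    7  abba$bbbabbbbbbaabbabaaba  a
    8  abbabaabaabba$bbbabbbbbba  a
    9  abbbbbbaabbabaabaabba$bbb  b
   10  ba$bbbabbbbbbaabbabaabaab  b
   11  baabaabba$bbbabbbbbbaabba  a
   12  baabba$bbbabbbbbbaabbabaa  a
   13  baabbabaabaabba$bbbabbbbb  b
   14  babaabaabba$bbbabbbbbbaab  b
   15  babbbbbbaabbabaabaabba$bb  b
   16  bba$bbbabbbbbbaabbabaabaa  a
   17  bbaabbabaabaabba$bbbabbbb  b
   18  bbabaabaabba$bbbabbbbbbaa  a
   19  bbabbbbbbaabbabaabaabba$b  b
   20  bbbaabbabaabaabba$bbbabbb  b
   21  bbbabbbbbbaabbabaabaabba$  $
   22  bbbbaabbabaabaabba$bbbabb  b
   23  bbbbbaabbabaabaabba$bbbab  b
   24  bbbbbbaabbabaabaabba$bbba  a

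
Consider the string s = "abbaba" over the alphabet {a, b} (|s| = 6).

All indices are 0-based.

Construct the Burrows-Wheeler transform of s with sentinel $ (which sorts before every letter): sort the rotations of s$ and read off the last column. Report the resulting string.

rank  rotation last
    0  $abbaba  a
    1  a$abbab  b
    2  aba$abb  b
    3  abbaba$  $
    4  ba$abba  a
    5  baba$ab  b
    6  bbaba$a  a

abb$aba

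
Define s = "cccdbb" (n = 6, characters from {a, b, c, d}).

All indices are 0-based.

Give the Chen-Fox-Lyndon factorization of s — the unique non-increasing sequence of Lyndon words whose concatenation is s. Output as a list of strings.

["cccd", "b", "b"]

emit factor 1: 'cccd' (i=0, period=4)
emit factor 2: 'b' (i=4, period=1)
emit factor 3: 'b' (i=5, period=1)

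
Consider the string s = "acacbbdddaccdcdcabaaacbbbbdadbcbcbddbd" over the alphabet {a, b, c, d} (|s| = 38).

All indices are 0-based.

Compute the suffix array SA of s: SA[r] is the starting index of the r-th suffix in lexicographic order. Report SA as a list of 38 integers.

[18, 19, 16, 0, 20, 2, 9, 27, 17, 22, 23, 24, 4, 29, 31, 36, 25, 33, 5, 15, 1, 21, 3, 30, 32, 10, 13, 11, 37, 8, 26, 28, 35, 14, 12, 7, 34, 6]

rank→(start, suffix):
  0 → (18, 'aaacbbbbdadbcbcbddbd')
  1 → (19, 'aacbbbbdadbcbcbddbd')
  2 → (16, 'abaaacbbbbdadbcbcbddbd')
  3 → (0, 'acacbbdddaccdcdcabaaacbbbbdadbcbcbddbd')
  4 → (20, 'acbbbbdadbcbcbddbd')
  5 → (2, 'acbbdddaccdcdcabaaacbbbbdadbcbcbddbd')
  6 → (9, 'accdcdcabaaacbbbbdadbcbcbddbd')
  7 → (27, 'adbcbcbddbd')
  8 → (17, 'baaacbbbbdadbcbcbddbd')
  9 → (22, 'bbbbdadbcbcbddbd')
  10 → (23, 'bbbdadbcbcbddbd')
  11 → (24, 'bbdadbcbcbddbd')
  12 → (4, 'bbdddaccdcdcabaaacbbbbdadbcbcbddbd')
  13 → (29, 'bcbcbddbd')
  14 → (31, 'bcbddbd')
  15 → (36, 'bd')
  16 → (25, 'bdadbcbcbddbd')
  17 → (33, 'bddbd')
  18 → (5, 'bdddaccdcdcabaaacbbbbdadbcbcbddbd')
  19 → (15, 'cabaaacbbbbdadbcbcbddbd')
  20 → (1, 'cacbbdddaccdcdcabaaacbbbbdadbcbcbddbd')
  21 → (21, 'cbbbbdadbcbcbddbd')
  22 → (3, 'cbbdddaccdcdcabaaacbbbbdadbcbcbddbd')
  23 → (30, 'cbcbddbd')
  24 → (32, 'cbddbd')
  25 → (10, 'ccdcdcabaaacbbbbdadbcbcbddbd')
  26 → (13, 'cdcabaaacbbbbdadbcbcbddbd')
  27 → (11, 'cdcdcabaaacbbbbdadbcbcbddbd')
  28 → (37, 'd')
  29 → (8, 'daccdcdcabaaacbbbbdadbcbcbddbd')
  30 → (26, 'dadbcbcbddbd')
  31 → (28, 'dbcbcbddbd')
  32 → (35, 'dbd')
  33 → (14, 'dcabaaacbbbbdadbcbcbddbd')
  34 → (12, 'dcdcabaaacbbbbdadbcbcbddbd')
  35 → (7, 'ddaccdcdcabaaacbbbbdadbcbcbddbd')
  36 → (34, 'ddbd')
  37 → (6, 'dddaccdcdcabaaacbbbbdadbcbcbddbd')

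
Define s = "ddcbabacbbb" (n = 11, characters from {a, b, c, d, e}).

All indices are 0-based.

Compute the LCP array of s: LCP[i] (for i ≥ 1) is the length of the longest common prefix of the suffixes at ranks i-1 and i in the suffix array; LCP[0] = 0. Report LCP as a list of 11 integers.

rank→(start, suffix):
  0 → (4, 'abacbbb')
  1 → (6, 'acbbb')
  2 → (10, 'b')
  3 → (3, 'babacbbb')
  4 → (5, 'bacbbb')
  5 → (9, 'bb')
  6 → (8, 'bbb')
  7 → (2, 'cbabacbbb')
  8 → (7, 'cbbb')
  9 → (1, 'dcbabacbbb')
  10 → (0, 'ddcbabacbbb')

SA = [4, 6, 10, 3, 5, 9, 8, 2, 7, 1, 0]
i: (SA[i-1],SA[i]) lcp shared
  1: (4,6) 1 'a'
  2: (6,10) 0 ''
  3: (10,3) 1 'b'
  4: (3,5) 2 'ba'
  5: (5,9) 1 'b'
  6: (9,8) 2 'bb'
  7: (8,2) 0 ''
  8: (2,7) 2 'cb'
  9: (7,1) 0 ''
  10: (1,0) 1 'd'

[0, 1, 0, 1, 2, 1, 2, 0, 2, 0, 1]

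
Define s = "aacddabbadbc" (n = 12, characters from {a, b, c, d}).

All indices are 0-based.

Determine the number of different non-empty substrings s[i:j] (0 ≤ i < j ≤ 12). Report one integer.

70

rank→(start, suffix):
  0 → (0, 'aacddabbadbc')
  1 → (5, 'abbadbc')
  2 → (1, 'acddabbadbc')
  3 → (8, 'adbc')
  4 → (7, 'badbc')
  5 → (6, 'bbadbc')
  6 → (10, 'bc')
  7 → (11, 'c')
  8 → (2, 'cddabbadbc')
  9 → (4, 'dabbadbc')
  10 → (9, 'dbc')
  11 → (3, 'ddabbadbc')

SA = [0, 5, 1, 8, 7, 6, 10, 11, 2, 4, 9, 3]
i: (SA[i-1],SA[i]) lcp shared
  1: (0,5) 1 'a'
  2: (5,1) 1 'a'
  3: (1,8) 1 'a'
  4: (8,7) 0 ''
  5: (7,6) 1 'b'
  6: (6,10) 1 'b'
  7: (10,11) 0 ''
  8: (11,2) 1 'c'
  9: (2,4) 0 ''
  10: (4,9) 1 'd'
  11: (9,3) 1 'd'

n(n+1)/2 = 12·13/2 = 78
Σ LCP = 0 + 1 + 1 + 1 + 0 + 1 + 1 + 0 + 1 + 0 + 1 + 1 = 8
distinct = 78 − 8 = 70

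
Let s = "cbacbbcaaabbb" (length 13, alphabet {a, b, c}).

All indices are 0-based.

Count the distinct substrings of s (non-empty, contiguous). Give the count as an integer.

sorted suffixes:
  #0 SA[0]=7  'aaabbb'
  #1 SA[1]=8  'aabbb'
  #2 SA[2]=9  'abbb'
  #3 SA[3]=2  'acbbcaaabbb'
  #4 SA[4]=12  'b'
  #5 SA[5]=1  'bacbbcaaabbb'
  #6 SA[6]=11  'bb'
  #7 SA[7]=10  'bbb'
  #8 SA[8]=4  'bbcaaabbb'
  #9 SA[9]=5  'bcaaabbb'
  #10 SA[10]=6  'caaabbb'
  #11 SA[11]=0  'cbacbbcaaabbb'
  #12 SA[12]=3  'cbbcaaabbb'

SA = [7, 8, 9, 2, 12, 1, 11, 10, 4, 5, 6, 0, 3]
i: (SA[i-1],SA[i]) lcp shared
  1: (7,8) 2 'aa'
  2: (8,9) 1 'a'
  3: (9,2) 1 'a'
  4: (2,12) 0 ''
  5: (12,1) 1 'b'
  6: (1,11) 1 'b'
  7: (11,10) 2 'bb'
  8: (10,4) 2 'bb'
  9: (4,5) 1 'b'
  10: (5,6) 0 ''
  11: (6,0) 1 'c'
  12: (0,3) 2 'cb'

n(n+1)/2 = 13·14/2 = 91
Σ LCP = 0 + 2 + 1 + 1 + 0 + 1 + 1 + 2 + 2 + 1 + 0 + 1 + 2 = 14
distinct = 91 − 14 = 77

77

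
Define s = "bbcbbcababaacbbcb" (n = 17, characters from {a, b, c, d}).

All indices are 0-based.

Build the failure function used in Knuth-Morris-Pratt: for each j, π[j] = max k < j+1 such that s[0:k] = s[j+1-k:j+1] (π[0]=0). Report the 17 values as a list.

π[0] = 0
j=1 s[j]='b': π[1]=1 (border 'b')
j=2 s[j]='c': k: 1→0; π[2]=0 (border '')
j=3 s[j]='b': π[3]=1 (border 'b')
j=4 s[j]='b': π[4]=2 (border 'bb')
j=5 s[j]='c': π[5]=3 (border 'bbc')
j=6 s[j]='a': k: 3→0; π[6]=0 (border '')
j=7 s[j]='b': π[7]=1 (border 'b')
j=8 s[j]='a': k: 1→0; π[8]=0 (border '')
j=9 s[j]='b': π[9]=1 (border 'b')
j=10 s[j]='a': k: 1→0; π[10]=0 (border '')
j=11 s[j]='a': π[11]=0 (border '')
j=12 s[j]='c': π[12]=0 (border '')
j=13 s[j]='b': π[13]=1 (border 'b')
j=14 s[j]='b': π[14]=2 (border 'bb')
j=15 s[j]='c': π[15]=3 (border 'bbc')
j=16 s[j]='b': π[16]=4 (border 'bbcb')

[0, 1, 0, 1, 2, 3, 0, 1, 0, 1, 0, 0, 0, 1, 2, 3, 4]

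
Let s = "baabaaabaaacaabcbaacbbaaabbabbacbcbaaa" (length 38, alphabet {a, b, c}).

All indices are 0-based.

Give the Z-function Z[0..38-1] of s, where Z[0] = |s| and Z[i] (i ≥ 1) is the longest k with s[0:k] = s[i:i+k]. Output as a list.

[38, 0, 0, 3, 0, 0, 0, 3, 0, 0, 0, 0, 0, 0, 1, 0, 3, 0, 0, 0, 1, 3, 0, 0, 0, 1, 2, 0, 1, 2, 0, 0, 1, 0, 3, 0, 0, 0]

Z[0]=38
i=1: outside box; Z[1]=0
i=2: outside box; Z[2]=0
i=3: outside box; Z[3]=3 scan→box=[3,6)
i=4: min(r-i=2, Z[1]=0)=0; Z[4]=0
i=5: min(r-i=1, Z[2]=0)=0; Z[5]=0
i=6: outside box; Z[6]=0
i=7: outside box; Z[7]=3 scan→box=[7,10)
i=8: min(r-i=2, Z[1]=0)=0; Z[8]=0
i=9: min(r-i=1, Z[2]=0)=0; Z[9]=0
i=10: outside box; Z[10]=0
i=11: outside box; Z[11]=0
i=12: outside box; Z[12]=0
i=13: outside box; Z[13]=0
i=14: outside box; Z[14]=1 scan→box=[14,15)
i=15: outside box; Z[15]=0
i=16: outside box; Z[16]=3 scan→box=[16,19)
i=17: min(r-i=2, Z[1]=0)=0; Z[17]=0
i=18: min(r-i=1, Z[2]=0)=0; Z[18]=0
i=19: outside box; Z[19]=0
i=20: outside box; Z[20]=1 scan→box=[20,21)
i=21: outside box; Z[21]=3 scan→box=[21,24)
i=22: min(r-i=2, Z[1]=0)=0; Z[22]=0
i=23: min(r-i=1, Z[2]=0)=0; Z[23]=0
i=24: outside box; Z[24]=0
i=25: outside box; Z[25]=1 scan→box=[25,26)
i=26: outside box; Z[26]=2 scan→box=[26,28)
i=27: min(r-i=1, Z[1]=0)=0; Z[27]=0
i=28: outside box; Z[28]=1 scan→box=[28,29)
i=29: outside box; Z[29]=2 scan→box=[29,31)
i=30: min(r-i=1, Z[1]=0)=0; Z[30]=0
i=31: outside box; Z[31]=0
i=32: outside box; Z[32]=1 scan→box=[32,33)
i=33: outside box; Z[33]=0
i=34: outside box; Z[34]=3 scan→box=[34,37)
i=35: min(r-i=2, Z[1]=0)=0; Z[35]=0
i=36: min(r-i=1, Z[2]=0)=0; Z[36]=0
i=37: outside box; Z[37]=0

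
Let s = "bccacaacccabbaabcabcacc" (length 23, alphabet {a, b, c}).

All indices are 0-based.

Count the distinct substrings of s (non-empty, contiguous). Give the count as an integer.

rank | idx | suffix
   0 |  13 | aabcabcacc
   1 |   5 | aacccabbaabcabcacc
   2 |  10 | abbaabcabcacc
   3 |  14 | abcabcacc
   4 |  17 | abcacc
   5 |   3 | acaacccabbaabcabcacc
   6 |  20 | acc
   7 |   6 | acccabbaabcabcacc
   8 |  12 | baabcabcacc
   9 |  11 | bbaabcabcacc
  10 |  15 | bcabcacc
  11 |  18 | bcacc
  12 |   0 | bccacaacccabbaabcabcacc
  13 |  22 | c
  14 |   4 | caacccabbaabcabcacc
  15 |   9 | cabbaabcabcacc
  16 |  16 | cabcacc
  17 |   2 | cacaacccabbaabcabcacc
  18 |  19 | cacc
  19 |  21 | cc
  20 |   8 | ccabbaabcabcacc
  21 |   1 | ccacaacccabbaabcabcacc
  22 |   7 | cccabbaabcabcacc

SA = [13, 5, 10, 14, 17, 3, 20, 6, 12, 11, 15, 18, 0, 22, 4, 9, 16, 2, 19, 21, 8, 1, 7]
rank  pair      lcp
   1  s[13:],s[5:]  2  'aa'
   2  s[5:],s[10:]  1  'a'
   3  s[10:],s[14:]  2  'ab'
   4  s[14:],s[17:]  4  'abca'
   5  s[17:],s[3:]  1  'a'
   6  s[3:],s[20:]  2  'ac'
   7  s[20:],s[6:]  3  'acc'
   8  s[6:],s[12:]  0  ''
   9  s[12:],s[11:]  1  'b'
  10  s[11:],s[15:]  1  'b'
  11  s[15:],s[18:]  3  'bca'
  12  s[18:],s[0:]  2  'bc'
  13  s[0:],s[22:]  0  ''
  14  s[22:],s[4:]  1  'c'
  15  s[4:],s[9:]  2  'ca'
  16  s[9:],s[16:]  3  'cab'
  17  s[16:],s[2:]  2  'ca'
  18  s[2:],s[19:]  3  'cac'
  19  s[19:],s[21:]  1  'c'
  20  s[21:],s[8:]  2  'cc'
  21  s[8:],s[1:]  3  'cca'
  22  s[1:],s[7:]  2  'cc'

n(n+1)/2 = 23·24/2 = 276
Σ LCP = 0 + 2 + 1 + 2 + 4 + 1 + 2 + 3 + 0 + 1 + 1 + 3 + 2 + 0 + 1 + 2 + 3 + 2 + 3 + 1 + 2 + 3 + 2 = 41
distinct = 276 − 41 = 235

235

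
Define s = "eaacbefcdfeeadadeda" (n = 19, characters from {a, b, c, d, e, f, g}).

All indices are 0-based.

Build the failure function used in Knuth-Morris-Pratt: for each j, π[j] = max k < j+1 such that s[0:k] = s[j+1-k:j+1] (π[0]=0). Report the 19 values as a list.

[0, 0, 0, 0, 0, 1, 0, 0, 0, 0, 1, 1, 2, 0, 0, 0, 1, 0, 0]

π[0] = 0
j=1 s[j]='a': π[1]=0 (border '')
j=2 s[j]='a': π[2]=0 (border '')
j=3 s[j]='c': π[3]=0 (border '')
j=4 s[j]='b': π[4]=0 (border '')
j=5 s[j]='e': π[5]=1 (border 'e')
j=6 s[j]='f': k: 1→0; π[6]=0 (border '')
j=7 s[j]='c': π[7]=0 (border '')
j=8 s[j]='d': π[8]=0 (border '')
j=9 s[j]='f': π[9]=0 (border '')
j=10 s[j]='e': π[10]=1 (border 'e')
j=11 s[j]='e': k: 1→0; π[11]=1 (border 'e')
j=12 s[j]='a': π[12]=2 (border 'ea')
j=13 s[j]='d': k: 2→0; π[13]=0 (border '')
j=14 s[j]='a': π[14]=0 (border '')
j=15 s[j]='d': π[15]=0 (border '')
j=16 s[j]='e': π[16]=1 (border 'e')
j=17 s[j]='d': k: 1→0; π[17]=0 (border '')
j=18 s[j]='a': π[18]=0 (border '')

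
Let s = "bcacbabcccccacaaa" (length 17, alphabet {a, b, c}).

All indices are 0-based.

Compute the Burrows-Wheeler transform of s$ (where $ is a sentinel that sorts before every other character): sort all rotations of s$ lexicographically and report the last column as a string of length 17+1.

aaacbccc$aacbacccb

rank  rotation            last
    0  $bcacbabcccccacaaa  a
    1  a$bcacbabcccccacaa  a
    2  aa$bcacbabcccccaca  a
    3  aaa$bcacbabcccccac  c
    4  abcccccacaaa$bcacb  b
    5  acaaa$bcacbabccccc  c
    6  acbabcccccacaaa$bc  c
    7  babcccccacaaa$bcac  c
    8  bcacbabcccccacaaa$  $
    9  bcccccacaaa$bcacba  a
   10  caaa$bcacbabccccca  a
   11  cacaaa$bcacbabcccc  c
   12  cacbabcccccacaaa$b  b
   13  cbabcccccacaaa$bca  a
   14  ccacaaa$bcacbabccc  c
   15  cccacaaa$bcacbabcc  c
   16  ccccacaaa$bcacbabc  c
   17  cccccacaaa$bcacbab  b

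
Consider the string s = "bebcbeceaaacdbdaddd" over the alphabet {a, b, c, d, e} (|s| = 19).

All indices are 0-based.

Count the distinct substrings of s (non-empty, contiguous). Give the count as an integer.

173

sorted suffixes:
  #0 SA[0]=8  'aaacdbdaddd'
  #1 SA[1]=9  'aacdbdaddd'
  #2 SA[2]=10  'acdbdaddd'
  #3 SA[3]=15  'addd'
  #4 SA[4]=2  'bcbeceaaacdbdaddd'
  #5 SA[5]=13  'bdaddd'
  #6 SA[6]=0  'bebcbeceaaacdbdaddd'
  #7 SA[7]=4  'beceaaacdbdaddd'
  #8 SA[8]=3  'cbeceaaacdbdaddd'
  #9 SA[9]=11  'cdbdaddd'
  #10 SA[10]=6  'ceaaacdbdaddd'
  #11 SA[11]=18  'd'
  #12 SA[12]=14  'daddd'
  #13 SA[13]=12  'dbdaddd'
  #14 SA[14]=17  'dd'
  #15 SA[15]=16  'ddd'
  #16 SA[16]=7  'eaaacdbdaddd'
  #17 SA[17]=1  'ebcbeceaaacdbdaddd'
  #18 SA[18]=5  'eceaaacdbdaddd'

SA = [8, 9, 10, 15, 2, 13, 0, 4, 3, 11, 6, 18, 14, 12, 17, 16, 7, 1, 5]
[i] adj suffixes → lcp
  [1] 8/9 → 2 ('aa')
  [2] 9/10 → 1 ('a')
  [3] 10/15 → 1 ('a')
  [4] 15/2 → 0 ('')
  [5] 2/13 → 1 ('b')
  [6] 13/0 → 1 ('b')
  [7] 0/4 → 2 ('be')
  [8] 4/3 → 0 ('')
  [9] 3/11 → 1 ('c')
  [10] 11/6 → 1 ('c')
  [11] 6/18 → 0 ('')
  [12] 18/14 → 1 ('d')
  [13] 14/12 → 1 ('d')
  [14] 12/17 → 1 ('d')
  [15] 17/16 → 2 ('dd')
  [16] 16/7 → 0 ('')
  [17] 7/1 → 1 ('e')
  [18] 1/5 → 1 ('e')

n(n+1)/2 = 19·20/2 = 190
Σ LCP = 0 + 2 + 1 + 1 + 0 + 1 + 1 + 2 + 0 + 1 + 1 + 0 + 1 + 1 + 1 + 2 + 0 + 1 + 1 = 17
distinct = 190 − 17 = 173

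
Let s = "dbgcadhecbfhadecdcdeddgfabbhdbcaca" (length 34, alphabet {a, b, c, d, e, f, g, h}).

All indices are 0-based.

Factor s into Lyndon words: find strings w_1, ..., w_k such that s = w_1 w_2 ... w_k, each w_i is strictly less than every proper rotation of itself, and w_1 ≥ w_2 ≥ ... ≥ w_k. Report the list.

emit factor 1: 'd' (i=0, period=1)
emit factor 2: 'bgc' (i=1, period=3)
emit factor 3: 'adhecbfh' (i=4, period=8)
emit factor 4: 'adecdcdeddgf' (i=12, period=12)
emit factor 5: 'abbhdbcac' (i=24, period=9)
emit factor 6: 'a' (i=33, period=1)

["d", "bgc", "adhecbfh", "adecdcdeddgf", "abbhdbcac", "a"]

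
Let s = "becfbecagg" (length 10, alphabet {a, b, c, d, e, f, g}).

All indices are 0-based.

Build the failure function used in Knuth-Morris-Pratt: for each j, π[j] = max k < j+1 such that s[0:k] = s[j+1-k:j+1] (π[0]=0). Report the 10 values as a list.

[0, 0, 0, 0, 1, 2, 3, 0, 0, 0]

π[0] = 0
j=1 s[j]='e': π[1]=0 (border '')
j=2 s[j]='c': π[2]=0 (border '')
j=3 s[j]='f': π[3]=0 (border '')
j=4 s[j]='b': π[4]=1 (border 'b')
j=5 s[j]='e': π[5]=2 (border 'be')
j=6 s[j]='c': π[6]=3 (border 'bec')
j=7 s[j]='a': k: 3→0; π[7]=0 (border '')
j=8 s[j]='g': π[8]=0 (border '')
j=9 s[j]='g': π[9]=0 (border '')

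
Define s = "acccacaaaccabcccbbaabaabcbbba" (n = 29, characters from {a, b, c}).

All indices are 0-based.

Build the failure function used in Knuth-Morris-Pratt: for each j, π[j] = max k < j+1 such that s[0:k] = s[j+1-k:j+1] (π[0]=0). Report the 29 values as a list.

[0, 0, 0, 0, 1, 2, 1, 1, 1, 2, 3, 1, 0, 0, 0, 0, 0, 0, 1, 1, 0, 1, 1, 0, 0, 0, 0, 0, 1]

π[0] = 0
j=1 s[j]='c': π[1]=0 (border '')
j=2 s[j]='c': π[2]=0 (border '')
j=3 s[j]='c': π[3]=0 (border '')
j=4 s[j]='a': π[4]=1 (border 'a')
j=5 s[j]='c': π[5]=2 (border 'ac')
j=6 s[j]='a': k: 2→0; π[6]=1 (border 'a')
j=7 s[j]='a': k: 1→0; π[7]=1 (border 'a')
j=8 s[j]='a': k: 1→0; π[8]=1 (border 'a')
j=9 s[j]='c': π[9]=2 (border 'ac')
j=10 s[j]='c': π[10]=3 (border 'acc')
j=11 s[j]='a': k: 3→0; π[11]=1 (border 'a')
j=12 s[j]='b': k: 1→0; π[12]=0 (border '')
j=13 s[j]='c': π[13]=0 (border '')
j=14 s[j]='c': π[14]=0 (border '')
j=15 s[j]='c': π[15]=0 (border '')
j=16 s[j]='b': π[16]=0 (border '')
j=17 s[j]='b': π[17]=0 (border '')
j=18 s[j]='a': π[18]=1 (border 'a')
j=19 s[j]='a': k: 1→0; π[19]=1 (border 'a')
j=20 s[j]='b': k: 1→0; π[20]=0 (border '')
j=21 s[j]='a': π[21]=1 (border 'a')
j=22 s[j]='a': k: 1→0; π[22]=1 (border 'a')
j=23 s[j]='b': k: 1→0; π[23]=0 (border '')
j=24 s[j]='c': π[24]=0 (border '')
j=25 s[j]='b': π[25]=0 (border '')
j=26 s[j]='b': π[26]=0 (border '')
j=27 s[j]='b': π[27]=0 (border '')
j=28 s[j]='a': π[28]=1 (border 'a')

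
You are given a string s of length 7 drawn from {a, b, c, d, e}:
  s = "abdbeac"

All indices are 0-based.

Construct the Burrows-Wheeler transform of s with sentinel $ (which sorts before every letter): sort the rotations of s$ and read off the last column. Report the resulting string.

c$eadabb

rank  rotation  last
    0  $abdbeac  c
    1  abdbeac$  $
    2  ac$abdbe  e
    3  bdbeac$a  a
    4  beac$abd  d
    5  c$abdbea  a
    6  dbeac$ab  b
    7  eac$abdb  b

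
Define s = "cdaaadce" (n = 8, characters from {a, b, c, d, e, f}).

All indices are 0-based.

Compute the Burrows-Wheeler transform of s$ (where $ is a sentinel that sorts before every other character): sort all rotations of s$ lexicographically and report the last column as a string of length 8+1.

edaa$dcac

rank  rotation   last
    0  $cdaaadce  e
    1  aaadce$cd  d
    2  aadce$cda  a
    3  adce$cdaa  a
    4  cdaaadce$  $
    5  ce$cdaaad  d
    6  daaadce$c  c
    7  dce$cdaaa  a
    8  e$cdaaadc  c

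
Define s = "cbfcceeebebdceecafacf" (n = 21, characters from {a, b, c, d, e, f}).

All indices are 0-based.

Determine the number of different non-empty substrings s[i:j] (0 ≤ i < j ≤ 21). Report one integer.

rank→(start, suffix):
  0 → (18, 'acf')
  1 → (16, 'afacf')
  2 → (10, 'bdceecafacf')
  3 → (8, 'bebdceecafacf')
  4 → (1, 'bfcceeebebdceecafacf')
  5 → (15, 'cafacf')
  6 → (0, 'cbfcceeebebdceecafacf')
  7 → (3, 'cceeebebdceecafacf')
  8 → (12, 'ceecafacf')
  9 → (4, 'ceeebebdceecafacf')
  10 → (19, 'cf')
  11 → (11, 'dceecafacf')
  12 → (9, 'ebdceecafacf')
  13 → (7, 'ebebdceecafacf')
  14 → (14, 'ecafacf')
  15 → (6, 'eebebdceecafacf')
  16 → (13, 'eecafacf')
  17 → (5, 'eeebebdceecafacf')
  18 → (20, 'f')
  19 → (17, 'facf')
  20 → (2, 'fcceeebebdceecafacf')

SA = [18, 16, 10, 8, 1, 15, 0, 3, 12, 4, 19, 11, 9, 7, 14, 6, 13, 5, 20, 17, 2]
rank  pair      lcp
   1  s[18:],s[16:]  1  'a'
   2  s[16:],s[10:]  0  ''
   3  s[10:],s[8:]  1  'b'
   4  s[8:],s[1:]  1  'b'
   5  s[1:],s[15:]  0  ''
   6  s[15:],s[0:]  1  'c'
   7  s[0:],s[3:]  1  'c'
   8  s[3:],s[12:]  1  'c'
   9  s[12:],s[4:]  3  'cee'
  10  s[4:],s[19:]  1  'c'
  11  s[19:],s[11:]  0  ''
  12  s[11:],s[9:]  0  ''
  13  s[9:],s[7:]  2  'eb'
  14  s[7:],s[14:]  1  'e'
  15  s[14:],s[6:]  1  'e'
  16  s[6:],s[13:]  2  'ee'
  17  s[13:],s[5:]  2  'ee'
  18  s[5:],s[20:]  0  ''
  19  s[20:],s[17:]  1  'f'
  20  s[17:],s[2:]  1  'f'

n(n+1)/2 = 21·22/2 = 231
Σ LCP = 0 + 1 + 0 + 1 + 1 + 0 + 1 + 1 + 1 + 3 + 1 + 0 + 0 + 2 + 1 + 1 + 2 + 2 + 0 + 1 + 1 = 20
distinct = 231 − 20 = 211

211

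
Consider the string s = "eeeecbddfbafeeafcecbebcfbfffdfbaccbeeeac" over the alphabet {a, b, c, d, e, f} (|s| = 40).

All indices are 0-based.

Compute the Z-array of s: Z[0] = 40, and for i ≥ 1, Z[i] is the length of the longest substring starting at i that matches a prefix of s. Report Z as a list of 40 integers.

Z[0]=40
i=1: fresh scan; Z[1]=3 grow→box=[1,4)
i=2: min(r-i=2, Z[1]=3)=2; Z[2]=2
i=3: min(r-i=1, Z[2]=2)=1; Z[3]=1
i=4: fresh scan; Z[4]=0
i=5: fresh scan; Z[5]=0
i=6: fresh scan; Z[6]=0
i=7: fresh scan; Z[7]=0
i=8: fresh scan; Z[8]=0
i=9: fresh scan; Z[9]=0
i=10: fresh scan; Z[10]=0
i=11: fresh scan; Z[11]=0
i=12: fresh scan; Z[12]=2 grow→box=[12,14)
i=13: min(r-i=1, Z[1]=3)=1; Z[13]=1
i=14: fresh scan; Z[14]=0
i=15: fresh scan; Z[15]=0
i=16: fresh scan; Z[16]=0
i=17: fresh scan; Z[17]=1 grow→box=[17,18)
i=18: fresh scan; Z[18]=0
i=19: fresh scan; Z[19]=0
i=20: fresh scan; Z[20]=1 grow→box=[20,21)
i=21: fresh scan; Z[21]=0
i=22: fresh scan; Z[22]=0
i=23: fresh scan; Z[23]=0
i=24: fresh scan; Z[24]=0
i=25: fresh scan; Z[25]=0
i=26: fresh scan; Z[26]=0
i=27: fresh scan; Z[27]=0
i=28: fresh scan; Z[28]=0
i=29: fresh scan; Z[29]=0
i=30: fresh scan; Z[30]=0
i=31: fresh scan; Z[31]=0
i=32: fresh scan; Z[32]=0
i=33: fresh scan; Z[33]=0
i=34: fresh scan; Z[34]=0
i=35: fresh scan; Z[35]=3 grow→box=[35,38)
i=36: min(r-i=2, Z[1]=3)=2; Z[36]=2
i=37: min(r-i=1, Z[2]=2)=1; Z[37]=1
i=38: fresh scan; Z[38]=0
i=39: fresh scan; Z[39]=0

[40, 3, 2, 1, 0, 0, 0, 0, 0, 0, 0, 0, 2, 1, 0, 0, 0, 1, 0, 0, 1, 0, 0, 0, 0, 0, 0, 0, 0, 0, 0, 0, 0, 0, 0, 3, 2, 1, 0, 0]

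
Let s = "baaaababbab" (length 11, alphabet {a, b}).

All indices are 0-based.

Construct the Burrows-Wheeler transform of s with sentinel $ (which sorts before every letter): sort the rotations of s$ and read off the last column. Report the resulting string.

bbaababa$baa

rank  rotation      last
    0  $baaaababbab  b
    1  aaaababbab$b  b
    2  aaababbab$ba  a
    3  aababbab$baa  a
    4  ab$baaaababb  b
    5  ababbab$baaa  a
    6  abbab$baaaab  b
    7  b$baaaababba  a
    8  baaaababbab$  $
    9  bab$baaaabab  b
   10  babbab$baaaa  a
   11  bbab$baaaaba  a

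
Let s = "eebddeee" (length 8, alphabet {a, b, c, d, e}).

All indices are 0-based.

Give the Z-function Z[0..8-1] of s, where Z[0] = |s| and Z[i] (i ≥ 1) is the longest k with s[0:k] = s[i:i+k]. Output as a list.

[8, 1, 0, 0, 0, 2, 2, 1]

Z[0]=8
i=1: i≥r, start 0; Z[1]=1 scan→box=[1,2)
i=2: i≥r, start 0; Z[2]=0
i=3: i≥r, start 0; Z[3]=0
i=4: i≥r, start 0; Z[4]=0
i=5: i≥r, start 0; Z[5]=2 scan→box=[5,7)
i=6: min(r-i=1, Z[1]=1)=1; Z[6]=2 scan→box=[6,8)
i=7: min(r-i=1, Z[1]=1)=1; Z[7]=1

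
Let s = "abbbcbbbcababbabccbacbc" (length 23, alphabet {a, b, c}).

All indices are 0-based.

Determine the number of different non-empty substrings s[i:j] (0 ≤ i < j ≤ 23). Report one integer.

237

rank→(start, suffix):
  0 → (9, 'ababbabccbacbc')
  1 → (11, 'abbabccbacbc')
  2 → (0, 'abbbcbbbcababbabccbacbc')
  3 → (14, 'abccbacbc')
  4 → (19, 'acbc')
  5 → (10, 'babbabccbacbc')
  6 → (13, 'babccbacbc')
  7 → (18, 'bacbc')
  8 → (12, 'bbabccbacbc')
  9 → (5, 'bbbcababbabccbacbc')
  10 → (1, 'bbbcbbbcababbabccbacbc')
  11 → (6, 'bbcababbabccbacbc')
  12 → (2, 'bbcbbbcababbabccbacbc')
  13 → (21, 'bc')
  14 → (7, 'bcababbabccbacbc')
  15 → (3, 'bcbbbcababbabccbacbc')
  16 → (15, 'bccbacbc')
  17 → (22, 'c')
  18 → (8, 'cababbabccbacbc')
  19 → (17, 'cbacbc')
  20 → (4, 'cbbbcababbabccbacbc')
  21 → (20, 'cbc')
  22 → (16, 'ccbacbc')

SA = [9, 11, 0, 14, 19, 10, 13, 18, 12, 5, 1, 6, 2, 21, 7, 3, 15, 22, 8, 17, 4, 20, 16]
[i] adj suffixes → lcp
  [1] 9/11 → 2 ('ab')
  [2] 11/0 → 3 ('abb')
  [3] 0/14 → 2 ('ab')
  [4] 14/19 → 1 ('a')
  [5] 19/10 → 0 ('')
  [6] 10/13 → 3 ('bab')
  [7] 13/18 → 2 ('ba')
  [8] 18/12 → 1 ('b')
  [9] 12/5 → 2 ('bb')
  [10] 5/1 → 4 ('bbbc')
  [11] 1/6 → 2 ('bb')
  [12] 6/2 → 3 ('bbc')
  [13] 2/21 → 1 ('b')
  [14] 21/7 → 2 ('bc')
  [15] 7/3 → 2 ('bc')
  [16] 3/15 → 2 ('bc')
  [17] 15/22 → 0 ('')
  [18] 22/8 → 1 ('c')
  [19] 8/17 → 1 ('c')
  [20] 17/4 → 2 ('cb')
  [21] 4/20 → 2 ('cb')
  [22] 20/16 → 1 ('c')

n(n+1)/2 = 23·24/2 = 276
Σ LCP = 0 + 2 + 3 + 2 + 1 + 0 + 3 + 2 + 1 + 2 + 4 + 2 + 3 + 1 + 2 + 2 + 2 + 0 + 1 + 1 + 2 + 2 + 1 = 39
distinct = 276 − 39 = 237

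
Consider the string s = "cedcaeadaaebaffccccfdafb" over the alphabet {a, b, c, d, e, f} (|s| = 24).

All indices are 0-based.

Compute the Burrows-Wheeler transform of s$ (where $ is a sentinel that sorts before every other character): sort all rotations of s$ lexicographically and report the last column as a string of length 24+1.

rank  rotation                   last
    0  $cedcaeadaaebaffccccfdafb  b
    1  aaebaffccccfdafb$cedcaead  d
    2  adaaebaffccccfdafb$cedcae  e
    3  aeadaaebaffccccfdafb$cedc  c
    4  aebaffccccfdafb$cedcaeada  a
    5  afb$cedcaeadaaebaffccccfd  d
    6  affccccfdafb$cedcaeadaaeb  b
    7  b$cedcaeadaaebaffccccfdaf  f
    8  baffccccfdafb$cedcaeadaae  e
    9  caeadaaebaffccccfdafb$ced  d
   10  ccccfdafb$cedcaeadaaebaff  f
   11  cccfdafb$cedcaeadaaebaffc  c
   12  ccfdafb$cedcaeadaaebaffcc  c
   13  cedcaeadaaebaffccccfdafb$  $
   14  cfdafb$cedcaeadaaebaffccc  c
   15  daaebaffccccfdafb$cedcaea  a
   16  dafb$cedcaeadaaebaffccccf  f
   17  dcaeadaaebaffccccfdafb$ce  e
   18  eadaaebaffccccfdafb$cedca  a
   19  ebaffccccfdafb$cedcaeadaa  a
   20  edcaeadaaebaffccccfdafb$c  c
   21  fb$cedcaeadaaebaffccccfda  a
   22  fccccfdafb$cedcaeadaaebaf  f
   23  fdafb$cedcaeadaaebaffcccc  c
   24  ffccccfdafb$cedcaeadaaeba  a

bdecadbfedfcc$cafeaacafca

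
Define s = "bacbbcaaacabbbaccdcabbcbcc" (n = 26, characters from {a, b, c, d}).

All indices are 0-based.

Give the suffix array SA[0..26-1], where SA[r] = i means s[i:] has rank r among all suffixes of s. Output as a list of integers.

rank | idx | suffix
   0 |   6 | aaacabbbaccdcabbcbcc
   1 |   7 | aacabbbaccdcabbcbcc
   2 |  10 | abbbaccdcabbcbcc
   3 |  19 | abbcbcc
   4 |   8 | acabbbaccdcabbcbcc
   5 |   1 | acbbcaaacabbbaccdcabbcbcc
   6 |  14 | accdcabbcbcc
   7 |   0 | bacbbcaaacabbbaccdcabbcbcc
   8 |  13 | baccdcabbcbcc
   9 |  12 | bbaccdcabbcbcc
  10 |  11 | bbbaccdcabbcbcc
  11 |   3 | bbcaaacabbbaccdcabbcbcc
  12 |  20 | bbcbcc
  13 |   4 | bcaaacabbbaccdcabbcbcc
  14 |  21 | bcbcc
  15 |  23 | bcc
  16 |  25 | c
  17 |   5 | caaacabbbaccdcabbcbcc
  18 |   9 | cabbbaccdcabbcbcc
  19 |  18 | cabbcbcc
  20 |   2 | cbbcaaacabbbaccdcabbcbcc
  21 |  22 | cbcc
  22 |  24 | cc
  23 |  15 | ccdcabbcbcc
  24 |  16 | cdcabbcbcc
  25 |  17 | dcabbcbcc

[6, 7, 10, 19, 8, 1, 14, 0, 13, 12, 11, 3, 20, 4, 21, 23, 25, 5, 9, 18, 2, 22, 24, 15, 16, 17]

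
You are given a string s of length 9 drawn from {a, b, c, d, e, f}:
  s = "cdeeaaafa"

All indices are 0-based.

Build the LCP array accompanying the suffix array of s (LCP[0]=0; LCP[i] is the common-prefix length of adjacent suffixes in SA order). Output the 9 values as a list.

[0, 1, 2, 1, 0, 0, 0, 1, 0]

rank | idx | suffix
   0 |   8 | a
   1 |   4 | aaafa
   2 |   5 | aafa
   3 |   6 | afa
   4 |   0 | cdeeaaafa
   5 |   1 | deeaaafa
   6 |   3 | eaaafa
   7 |   2 | eeaaafa
   8 |   7 | fa

SA = [8, 4, 5, 6, 0, 1, 3, 2, 7]
rank  pair      lcp
   1  s[8:],s[4:]  1  'a'
   2  s[4:],s[5:]  2  'aa'
   3  s[5:],s[6:]  1  'a'
   4  s[6:],s[0:]  0  ''
   5  s[0:],s[1:]  0  ''
   6  s[1:],s[3:]  0  ''
   7  s[3:],s[2:]  1  'e'
   8  s[2:],s[7:]  0  ''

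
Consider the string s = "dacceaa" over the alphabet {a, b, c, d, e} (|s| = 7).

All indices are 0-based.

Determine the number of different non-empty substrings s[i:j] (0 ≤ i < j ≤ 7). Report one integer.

rank→(start, suffix):
  0 → (6, 'a')
  1 → (5, 'aa')
  2 → (1, 'acceaa')
  3 → (2, 'cceaa')
  4 → (3, 'ceaa')
  5 → (0, 'dacceaa')
  6 → (4, 'eaa')

SA = [6, 5, 1, 2, 3, 0, 4]
i: (SA[i-1],SA[i]) lcp shared
  1: (6,5) 1 'a'
  2: (5,1) 1 'a'
  3: (1,2) 0 ''
  4: (2,3) 1 'c'
  5: (3,0) 0 ''
  6: (0,4) 0 ''

n(n+1)/2 = 7·8/2 = 28
Σ LCP = 0 + 1 + 1 + 0 + 1 + 0 + 0 = 3
distinct = 28 − 3 = 25

25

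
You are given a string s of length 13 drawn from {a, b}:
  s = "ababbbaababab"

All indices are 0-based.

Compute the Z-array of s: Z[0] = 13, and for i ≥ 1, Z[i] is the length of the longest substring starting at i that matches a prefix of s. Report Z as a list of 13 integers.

[13, 0, 2, 0, 0, 0, 1, 4, 0, 4, 0, 2, 0]

Z[0]=13
i=1: i≥r, start 0; Z[1]=0
i=2: i≥r, start 0; Z[2]=2 grow→box=[2,4)
i=3: min(r-i=1, Z[1]=0)=0; Z[3]=0
i=4: i≥r, start 0; Z[4]=0
i=5: i≥r, start 0; Z[5]=0
i=6: i≥r, start 0; Z[6]=1 grow→box=[6,7)
i=7: i≥r, start 0; Z[7]=4 grow→box=[7,11)
i=8: min(r-i=3, Z[1]=0)=0; Z[8]=0
i=9: min(r-i=2, Z[2]=2)=2; Z[9]=4 grow→box=[9,13)
i=10: min(r-i=3, Z[1]=0)=0; Z[10]=0
i=11: min(r-i=2, Z[2]=2)=2; Z[11]=2
i=12: min(r-i=1, Z[3]=0)=0; Z[12]=0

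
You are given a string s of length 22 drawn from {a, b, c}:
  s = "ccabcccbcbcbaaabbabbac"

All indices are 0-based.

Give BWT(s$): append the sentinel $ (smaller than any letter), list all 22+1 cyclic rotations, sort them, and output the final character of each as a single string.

cbaabcbcbbaaccaacbbc$cb

rank  rotation                 last
    0  $ccabcccbcbcbaaabbabbac  c
    1  aaabbabbac$ccabcccbcbcb  b
    2  aabbabbac$ccabcccbcbcba  a
    3  abbabbac$ccabcccbcbcbaa  a
    4  abbac$ccabcccbcbcbaaabb  b
    5  abcccbcbcbaaabbabbac$cc  c
    6  ac$ccabcccbcbcbaaabbabb  b
    7  baaabbabbac$ccabcccbcbc  c
    8  babbac$ccabcccbcbcbaaab  b
    9  bac$ccabcccbcbcbaaabbab  b
   10  bbabbac$ccabcccbcbcbaaa  a
   11  bbac$ccabcccbcbcbaaabba  a
   12  bcbaaabbabbac$ccabcccbc  c
   13  bcbcbaaabbabbac$ccabccc  c
   14  bcccbcbcbaaabbabbac$cca  a
   15  c$ccabcccbcbcbaaabbabba  a
   16  cabcccbcbcbaaabbabbac$c  c
   17  cbaaabbabbac$ccabcccbcb  b
   18  cbcbaaabbabbac$ccabcccb  b
   19  cbcbcbaaabbabbac$ccabcc  c
   20  ccabcccbcbcbaaabbabbac$  $
   21  ccbcbcbaaabbabbac$ccabc  c
   22  cccbcbcbaaabbabbac$ccab  b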